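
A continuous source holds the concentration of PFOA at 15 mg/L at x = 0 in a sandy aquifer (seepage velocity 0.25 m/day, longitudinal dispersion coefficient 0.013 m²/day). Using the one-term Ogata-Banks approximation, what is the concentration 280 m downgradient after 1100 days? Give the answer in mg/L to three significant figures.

2.62 mg/L

For a continuous step input, C/C₀ ≈ ½·erfc((x−vt)/(2√(Dt))).
vt = 0.25 × 1100 = 275 m and 2√(Dt) = 2√(0.013 × 1100) = 7.563 m.
Argument (x−vt)/(2√(Dt)) = (280 − 275)/7.563 = 0.6611; ½·erfc(0.6611) = 0.1749.
C = 15 × 0.1749 = 2.62 mg/L.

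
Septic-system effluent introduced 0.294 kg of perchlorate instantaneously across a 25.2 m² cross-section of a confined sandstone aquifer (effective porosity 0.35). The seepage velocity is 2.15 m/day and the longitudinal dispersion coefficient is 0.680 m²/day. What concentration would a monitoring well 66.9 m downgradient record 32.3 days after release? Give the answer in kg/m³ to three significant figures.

0.00186 kg/m³

For an instantaneous plane source, C(x,t) = M/(n_e·A·√(4πDt)) · exp(−(x−vt)²/(4Dt)), with n_e·A the pore (flow) area.
Plume center vt = 2.15 × 32.3 = 69.445 m, so the well at 66.9 m is 2.545 m upgradient of the peak.
√(4πDt) = 16.61 m, giving peak height M/(n_e·A·√(4πDt)) = 0.294/(0.35 × 25.2 × 16.61) = 0.002007 kg/m³.
(x−vt)²/(4Dt) = (-2.545)²/(4 × 0.680 × 32.3) = 0.07372; exp(−0.07372) = 0.9289.
C = 0.002007 × 0.9289 = 0.00186 kg/m³.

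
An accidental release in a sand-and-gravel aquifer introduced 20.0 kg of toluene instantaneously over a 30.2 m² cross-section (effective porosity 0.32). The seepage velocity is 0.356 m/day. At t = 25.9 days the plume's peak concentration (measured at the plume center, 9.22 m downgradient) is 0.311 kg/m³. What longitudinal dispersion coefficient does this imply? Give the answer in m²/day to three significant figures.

At the plume center C_max = M/(n_e·A·√(4πDt)), so D = M²/(4πt·(n_e·A·C_max)²).
n_e·A·C_max = 0.32 × 30.2 × 0.311 = 3.006 kg/m.
D = 20.0²/(4π × 25.9 × 3.006²) = 0.136 m²/day.

0.136 m²/day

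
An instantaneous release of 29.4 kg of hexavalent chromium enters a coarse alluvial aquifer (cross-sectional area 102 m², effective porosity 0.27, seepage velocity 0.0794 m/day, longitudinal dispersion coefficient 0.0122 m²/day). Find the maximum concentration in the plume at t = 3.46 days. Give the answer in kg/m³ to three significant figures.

1.47 kg/m³

The peak of an instantaneous 1D plume sits at x = vt; there the Gaussian factor is 1 and C_max = M/(n_e·A·√(4πDt)), where n_e·A is the pore area the mass is dissolved in.
√(4πDt) = √(4π × 0.0122 × 3.46) = 0.7283 m, so C_max = 29.4/(0.27 × 102 × 0.7283) = 1.47 kg/m³.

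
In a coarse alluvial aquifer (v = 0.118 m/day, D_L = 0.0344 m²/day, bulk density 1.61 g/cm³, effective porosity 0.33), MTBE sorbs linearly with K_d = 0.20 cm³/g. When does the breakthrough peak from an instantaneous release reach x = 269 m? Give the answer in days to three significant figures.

Retardation factor R = 1 + ρ_b·K_d/n = 1 + 1.61 × 0.20/0.33 = 1.976.
Sorption retards both mechanisms: v_R = v/R = 0.05972 m/day, D_R = D/R = 0.01741 m²/day.
Peak time from v_R²t² + 2D_R t − x² = 0: t = (√(D_R² + v_R²x²) − D_R)/v_R².
√(D_R² + v_R²x²) = √(0.01741² + 0.05972² × 269²) = 16.06; v_R² = 0.003566.
t = (16.06 − 0.01741)/0.003566 = 4500 days.

4500 days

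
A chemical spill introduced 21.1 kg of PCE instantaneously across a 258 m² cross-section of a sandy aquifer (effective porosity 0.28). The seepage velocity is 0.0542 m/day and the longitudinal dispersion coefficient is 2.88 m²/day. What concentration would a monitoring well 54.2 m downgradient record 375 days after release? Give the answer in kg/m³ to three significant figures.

0.00192 kg/m³

For an instantaneous plane source, C(x,t) = M/(n_e·A·√(4πDt)) · exp(−(x−vt)²/(4Dt)), with n_e·A the pore (flow) area.
Plume center vt = 0.0542 × 375 = 20.325 m, so the well at 54.2 m is 33.875 m downgradient of the peak.
√(4πDt) = 116.5 m, giving peak height M/(n_e·A·√(4πDt)) = 21.1/(0.28 × 258 × 116.5) = 0.002507 kg/m³.
(x−vt)²/(4Dt) = (33.875)²/(4 × 2.88 × 375) = 0.2656; exp(−0.2656) = 0.7667.
C = 0.002507 × 0.7667 = 0.00192 kg/m³.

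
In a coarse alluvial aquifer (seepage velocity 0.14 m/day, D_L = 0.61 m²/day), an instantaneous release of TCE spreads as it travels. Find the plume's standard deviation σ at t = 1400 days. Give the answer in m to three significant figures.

Dispersive spreading gives a Gaussian with σ² = 2Dt; advection only shifts the center.
σ = √(2 × 0.61 × 1400) = 41.3 m.

41.3 m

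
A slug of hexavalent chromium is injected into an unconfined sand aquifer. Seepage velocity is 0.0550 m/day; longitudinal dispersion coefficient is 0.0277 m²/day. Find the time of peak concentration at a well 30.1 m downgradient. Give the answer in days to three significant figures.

For the 1D instantaneous-source solution, setting ∂C/∂t = 0 at fixed x gives v²t² + 2Dt − x² = 0, so t = (√(D² + v²x²) − D)/v².
√(D² + v²x²) = √(0.0277² + 0.0550² × 30.1²) = 1.656; v² = 0.003025.
t = (1.656 − 0.0277)/0.003025 = 538 days (vs. the pure-advection estimate x/v = 547 d).

538 days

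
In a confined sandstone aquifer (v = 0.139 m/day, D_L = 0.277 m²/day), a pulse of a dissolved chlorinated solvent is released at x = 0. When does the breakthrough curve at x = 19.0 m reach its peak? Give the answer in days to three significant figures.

For the 1D instantaneous-source solution, setting ∂C/∂t = 0 at fixed x gives v²t² + 2Dt − x² = 0, so t = (√(D² + v²x²) − D)/v².
√(D² + v²x²) = √(0.277² + 0.139² × 19.0²) = 2.655; v² = 0.019321.
t = (2.655 − 0.277)/0.019321 = 123 days (vs. the pure-advection estimate x/v = 137 d).

123 days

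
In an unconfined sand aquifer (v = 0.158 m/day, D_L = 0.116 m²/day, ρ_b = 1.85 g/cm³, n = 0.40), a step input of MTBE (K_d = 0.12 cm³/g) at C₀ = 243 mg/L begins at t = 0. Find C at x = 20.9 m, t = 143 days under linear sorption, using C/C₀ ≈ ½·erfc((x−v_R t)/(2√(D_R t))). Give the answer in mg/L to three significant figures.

Retardation factor R = 1 + ρ_b·K_d/n = 1 + 1.85 × 0.12/0.40 = 1.555.
Sorption retards both mechanisms: v_R = v/R = 0.1016 m/day, D_R = D/R = 0.07460 m²/day.
v_R·t = 0.1016 × 143 = 14.5288 m; 2√(D_R t) = 6.532 m; argument = (20.9 − 14.5288)/6.532 = 0.9754.
C = C₀ × ½·erfc(0.9754) = 243 × 0.08388 = 20.4 mg/L.

20.4 mg/L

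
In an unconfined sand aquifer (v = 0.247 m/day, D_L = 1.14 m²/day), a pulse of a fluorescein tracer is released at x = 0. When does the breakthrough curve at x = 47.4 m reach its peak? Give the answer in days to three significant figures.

For the 1D instantaneous-source solution, setting ∂C/∂t = 0 at fixed x gives v²t² + 2Dt − x² = 0, so t = (√(D² + v²x²) − D)/v².
√(D² + v²x²) = √(1.14² + 0.247² × 47.4²) = 11.76; v² = 0.061009.
t = (11.76 − 1.14)/0.061009 = 174 days (vs. the pure-advection estimate x/v = 192 d).

174 days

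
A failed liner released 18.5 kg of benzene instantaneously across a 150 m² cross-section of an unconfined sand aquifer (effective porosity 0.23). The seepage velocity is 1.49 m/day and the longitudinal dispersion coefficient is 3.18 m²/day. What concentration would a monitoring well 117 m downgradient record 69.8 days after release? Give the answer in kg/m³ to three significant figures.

0.00839 kg/m³

For an instantaneous plane source, C(x,t) = M/(n_e·A·√(4πDt)) · exp(−(x−vt)²/(4Dt)), with n_e·A the pore (flow) area.
Plume center vt = 1.49 × 69.8 = 104.002 m, so the well at 117 m is 12.998 m downgradient of the peak.
√(4πDt) = 52.81 m, giving peak height M/(n_e·A·√(4πDt)) = 18.5/(0.23 × 150 × 52.81) = 0.01015 kg/m³.
(x−vt)²/(4Dt) = (12.998)²/(4 × 3.18 × 69.8) = 0.1903; exp(−0.1903) = 0.8267.
C = 0.01015 × 0.8267 = 0.00839 kg/m³.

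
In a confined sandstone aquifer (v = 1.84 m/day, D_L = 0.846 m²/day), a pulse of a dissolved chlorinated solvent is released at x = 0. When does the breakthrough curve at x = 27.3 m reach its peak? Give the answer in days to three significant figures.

14.6 days

For the 1D instantaneous-source solution, setting ∂C/∂t = 0 at fixed x gives v²t² + 2Dt − x² = 0, so t = (√(D² + v²x²) − D)/v².
√(D² + v²x²) = √(0.846² + 1.84² × 27.3²) = 50.24; v² = 3.3856.
t = (50.24 − 0.846)/3.3856 = 14.6 days (vs. the pure-advection estimate x/v = 14.8 d).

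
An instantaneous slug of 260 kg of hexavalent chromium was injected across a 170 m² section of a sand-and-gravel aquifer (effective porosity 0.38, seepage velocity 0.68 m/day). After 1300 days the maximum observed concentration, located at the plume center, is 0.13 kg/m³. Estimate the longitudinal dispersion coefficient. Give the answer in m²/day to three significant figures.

At the plume center C_max = M/(n_e·A·√(4πDt)), so D = M²/(4πt·(n_e·A·C_max)²).
n_e·A·C_max = 0.38 × 170 × 0.13 = 8.398 kg/m.
D = 260²/(4π × 1300 × 8.398²) = 0.0587 m²/day.

0.0587 m²/day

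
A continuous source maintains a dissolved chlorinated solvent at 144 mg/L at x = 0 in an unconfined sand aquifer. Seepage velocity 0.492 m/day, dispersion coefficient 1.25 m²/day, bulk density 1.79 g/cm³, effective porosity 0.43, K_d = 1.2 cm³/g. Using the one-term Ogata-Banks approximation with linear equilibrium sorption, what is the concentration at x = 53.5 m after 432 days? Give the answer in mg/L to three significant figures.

Retardation factor R = 1 + ρ_b·K_d/n = 1 + 1.79 × 1.2/0.43 = 5.995.
Sorption retards both mechanisms: v_R = v/R = 0.08207 m/day, D_R = D/R = 0.2085 m²/day.
v_R·t = 0.08207 × 432 = 35.45424 m; 2√(D_R t) = 18.98 m; argument = (53.5 − 35.45424)/18.98 = 0.9508.
C = C₀ × ½·erfc(0.9508) = 144 × 0.08937 = 12.9 mg/L.

12.9 mg/L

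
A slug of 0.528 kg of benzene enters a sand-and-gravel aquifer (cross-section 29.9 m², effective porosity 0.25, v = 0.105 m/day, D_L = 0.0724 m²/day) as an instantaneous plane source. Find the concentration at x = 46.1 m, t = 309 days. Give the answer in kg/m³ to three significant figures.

For an instantaneous plane source, C(x,t) = M/(n_e·A·√(4πDt)) · exp(−(x−vt)²/(4Dt)), with n_e·A the pore (flow) area.
Plume center vt = 0.105 × 309 = 32.445 m, so the well at 46.1 m is 13.655 m downgradient of the peak.
√(4πDt) = 16.77 m, giving peak height M/(n_e·A·√(4πDt)) = 0.528/(0.25 × 29.9 × 16.77) = 0.004212 kg/m³.
(x−vt)²/(4Dt) = (13.655)²/(4 × 0.0724 × 309) = 2.084; exp(−2.084) = 0.1244.
C = 0.004212 × 0.1244 = 0.000524 kg/m³.

0.000524 kg/m³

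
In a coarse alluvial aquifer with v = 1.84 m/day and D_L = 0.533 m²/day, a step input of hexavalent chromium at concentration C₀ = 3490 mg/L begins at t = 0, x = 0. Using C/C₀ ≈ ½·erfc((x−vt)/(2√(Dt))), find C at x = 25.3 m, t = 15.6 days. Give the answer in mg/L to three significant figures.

For a continuous step input, C/C₀ ≈ ½·erfc((x−vt)/(2√(Dt))).
vt = 1.84 × 15.6 = 28.704 m and 2√(Dt) = 2√(0.533 × 15.6) = 5.767 m.
Argument (x−vt)/(2√(Dt)) = (25.3 − 28.704)/5.767 = -0.5903; ½·erfc(-0.5903) = 0.7981.
C = 3490 × 0.7981 = 2790 mg/L.

2790 mg/L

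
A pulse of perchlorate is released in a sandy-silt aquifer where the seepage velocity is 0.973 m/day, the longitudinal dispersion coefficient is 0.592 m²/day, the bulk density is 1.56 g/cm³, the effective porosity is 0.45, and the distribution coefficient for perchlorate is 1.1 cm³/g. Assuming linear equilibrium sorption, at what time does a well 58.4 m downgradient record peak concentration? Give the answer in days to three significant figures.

Retardation factor R = 1 + ρ_b·K_d/n = 1 + 1.56 × 1.1/0.45 = 4.813.
Sorption retards both mechanisms: v_R = v/R = 0.2022 m/day, D_R = D/R = 0.1230 m²/day.
Peak time from v_R²t² + 2D_R t − x² = 0: t = (√(D_R² + v_R²x²) − D_R)/v_R².
√(D_R² + v_R²x²) = √(0.1230² + 0.2022² × 58.4²) = 11.81; v_R² = 0.04088.
t = (11.81 − 0.1230)/0.04088 = 286 days.

286 days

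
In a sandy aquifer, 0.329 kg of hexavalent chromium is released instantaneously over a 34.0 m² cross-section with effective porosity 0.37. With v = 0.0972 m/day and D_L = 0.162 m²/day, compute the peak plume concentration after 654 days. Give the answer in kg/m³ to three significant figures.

The peak of an instantaneous 1D plume sits at x = vt; there the Gaussian factor is 1 and C_max = M/(n_e·A·√(4πDt)), where n_e·A is the pore area the mass is dissolved in.
√(4πDt) = √(4π × 0.162 × 654) = 36.49 m, so C_max = 0.329/(0.37 × 34.0 × 36.49) = 0.000717 kg/m³.

0.000717 kg/m³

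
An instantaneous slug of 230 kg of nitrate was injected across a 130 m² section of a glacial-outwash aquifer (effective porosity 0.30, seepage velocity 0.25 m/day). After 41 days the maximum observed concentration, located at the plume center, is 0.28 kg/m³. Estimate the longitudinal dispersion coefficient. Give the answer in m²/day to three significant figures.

0.861 m²/day

At the plume center C_max = M/(n_e·A·√(4πDt)), so D = M²/(4πt·(n_e·A·C_max)²).
n_e·A·C_max = 0.30 × 130 × 0.28 = 10.92 kg/m.
D = 230²/(4π × 41 × 10.92²) = 0.861 m²/day.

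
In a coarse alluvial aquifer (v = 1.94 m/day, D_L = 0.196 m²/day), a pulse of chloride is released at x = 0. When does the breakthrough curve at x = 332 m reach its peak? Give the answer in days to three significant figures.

171 days

For the 1D instantaneous-source solution, setting ∂C/∂t = 0 at fixed x gives v²t² + 2Dt − x² = 0, so t = (√(D² + v²x²) − D)/v².
√(D² + v²x²) = √(0.196² + 1.94² × 332²) = 644.1; v² = 3.7636.
t = (644.1 − 0.196)/3.7636 = 171 days (vs. the pure-advection estimate x/v = 171 d).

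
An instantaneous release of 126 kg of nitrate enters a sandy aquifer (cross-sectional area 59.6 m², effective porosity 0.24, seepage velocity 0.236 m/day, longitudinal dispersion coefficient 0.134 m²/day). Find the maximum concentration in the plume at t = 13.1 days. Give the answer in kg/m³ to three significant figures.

The peak of an instantaneous 1D plume sits at x = vt; there the Gaussian factor is 1 and C_max = M/(n_e·A·√(4πDt)), where n_e·A is the pore area the mass is dissolved in.
√(4πDt) = √(4π × 0.134 × 13.1) = 4.697 m, so C_max = 126/(0.24 × 59.6 × 4.697) = 1.88 kg/m³.

1.88 kg/m³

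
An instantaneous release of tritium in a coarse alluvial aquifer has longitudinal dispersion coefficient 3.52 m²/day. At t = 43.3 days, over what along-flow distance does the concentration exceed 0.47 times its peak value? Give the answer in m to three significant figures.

42.9 m

The plume is Gaussian with σ = √(2Dt) = √(2 × 3.52 × 43.3) = 17.46 m.
C/C_peak = exp(−Δx²/(2σ²)) = 0.47 ⇒ Δx = σ·√(−2 ln 0.47) = 17.46 × 1.229 = 21.46 m.
Width = 2Δx = 42.9 m.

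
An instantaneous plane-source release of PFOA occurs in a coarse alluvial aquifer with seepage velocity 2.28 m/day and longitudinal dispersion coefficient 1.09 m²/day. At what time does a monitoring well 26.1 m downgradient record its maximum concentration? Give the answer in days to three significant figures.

For the 1D instantaneous-source solution, setting ∂C/∂t = 0 at fixed x gives v²t² + 2Dt − x² = 0, so t = (√(D² + v²x²) − D)/v².
√(D² + v²x²) = √(1.09² + 2.28² × 26.1²) = 59.52; v² = 5.1984.
t = (59.52 − 1.09)/5.1984 = 11.2 days (vs. the pure-advection estimate x/v = 11.4 d).

11.2 days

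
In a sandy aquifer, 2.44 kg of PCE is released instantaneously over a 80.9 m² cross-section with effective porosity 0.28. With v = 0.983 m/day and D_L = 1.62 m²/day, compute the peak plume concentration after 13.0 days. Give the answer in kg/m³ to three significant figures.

The peak of an instantaneous 1D plume sits at x = vt; there the Gaussian factor is 1 and C_max = M/(n_e·A·√(4πDt)), where n_e·A is the pore area the mass is dissolved in.
√(4πDt) = √(4π × 1.62 × 13.0) = 16.27 m, so C_max = 2.44/(0.28 × 80.9 × 16.27) = 0.00662 kg/m³.

0.00662 kg/m³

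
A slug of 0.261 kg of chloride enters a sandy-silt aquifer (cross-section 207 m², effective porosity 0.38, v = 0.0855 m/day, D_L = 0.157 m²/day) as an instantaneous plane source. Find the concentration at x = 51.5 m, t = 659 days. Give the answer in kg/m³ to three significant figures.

For an instantaneous plane source, C(x,t) = M/(n_e·A·√(4πDt)) · exp(−(x−vt)²/(4Dt)), with n_e·A the pore (flow) area.
Plume center vt = 0.0855 × 659 = 56.3445 m, so the well at 51.5 m is 4.8445 m upgradient of the peak.
√(4πDt) = 36.06 m, giving peak height M/(n_e·A·√(4πDt)) = 0.261/(0.38 × 207 × 36.06) = 9.202e-05 kg/m³.
(x−vt)²/(4Dt) = (-4.8445)²/(4 × 0.157 × 659) = 0.05671; exp(−0.05671) = 0.9449.
C = 9.202e-05 × 0.9449 = 8.69e-05 kg/m³.

8.69e-05 kg/m³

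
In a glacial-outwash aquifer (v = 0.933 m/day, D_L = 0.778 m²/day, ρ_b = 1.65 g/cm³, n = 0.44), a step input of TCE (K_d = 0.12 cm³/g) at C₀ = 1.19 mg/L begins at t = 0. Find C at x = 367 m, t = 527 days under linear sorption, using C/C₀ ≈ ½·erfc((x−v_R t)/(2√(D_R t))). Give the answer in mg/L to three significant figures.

Retardation factor R = 1 + ρ_b·K_d/n = 1 + 1.65 × 0.12/0.44 = 1.450.
Sorption retards both mechanisms: v_R = v/R = 0.6434 m/day, D_R = D/R = 0.5366 m²/day.
v_R·t = 0.6434 × 527 = 339.0718 m; 2√(D_R t) = 33.63 m; argument = (367 − 339.0718)/33.63 = 0.8305.
C = C₀ × ½·erfc(0.8305) = 1.19 × 0.1201 = 0.143 mg/L.

0.143 mg/L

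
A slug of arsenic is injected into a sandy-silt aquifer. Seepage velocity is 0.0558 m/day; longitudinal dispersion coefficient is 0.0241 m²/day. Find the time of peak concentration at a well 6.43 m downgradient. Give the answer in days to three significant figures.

For the 1D instantaneous-source solution, setting ∂C/∂t = 0 at fixed x gives v²t² + 2Dt − x² = 0, so t = (√(D² + v²x²) − D)/v².
√(D² + v²x²) = √(0.0241² + 0.0558² × 6.43²) = 0.3596; v² = 0.00311364.
t = (0.3596 − 0.0241)/0.00311364 = 108 days (vs. the pure-advection estimate x/v = 115 d).

108 days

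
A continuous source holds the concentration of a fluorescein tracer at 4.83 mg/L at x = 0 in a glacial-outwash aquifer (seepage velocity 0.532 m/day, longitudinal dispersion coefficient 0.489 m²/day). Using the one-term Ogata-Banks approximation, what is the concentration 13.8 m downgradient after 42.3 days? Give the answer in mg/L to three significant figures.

4.40 mg/L

For a continuous step input, C/C₀ ≈ ½·erfc((x−vt)/(2√(Dt))).
vt = 0.532 × 42.3 = 22.5036 m and 2√(Dt) = 2√(0.489 × 42.3) = 9.096 m.
Argument (x−vt)/(2√(Dt)) = (13.8 − 22.5036)/9.096 = -0.9569; ½·erfc(-0.9569) = 0.9120.
C = 4.83 × 0.9120 = 4.40 mg/L.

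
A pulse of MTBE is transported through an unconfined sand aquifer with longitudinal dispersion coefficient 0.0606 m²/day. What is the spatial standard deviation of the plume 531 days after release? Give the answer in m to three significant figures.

Dispersive spreading gives a Gaussian with σ² = 2Dt; advection only shifts the center.
σ = √(2 × 0.0606 × 531) = 8.02 m.

8.02 m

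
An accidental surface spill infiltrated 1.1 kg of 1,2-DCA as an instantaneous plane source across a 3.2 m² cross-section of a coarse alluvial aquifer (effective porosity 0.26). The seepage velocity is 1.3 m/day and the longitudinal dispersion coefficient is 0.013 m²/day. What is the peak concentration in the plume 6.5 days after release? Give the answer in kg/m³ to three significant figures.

1.28 kg/m³

The peak of an instantaneous 1D plume sits at x = vt; there the Gaussian factor is 1 and C_max = M/(n_e·A·√(4πDt)), where n_e·A is the pore area the mass is dissolved in.
√(4πDt) = √(4π × 0.013 × 6.5) = 1.030 m, so C_max = 1.1/(0.26 × 3.2 × 1.030) = 1.28 kg/m³.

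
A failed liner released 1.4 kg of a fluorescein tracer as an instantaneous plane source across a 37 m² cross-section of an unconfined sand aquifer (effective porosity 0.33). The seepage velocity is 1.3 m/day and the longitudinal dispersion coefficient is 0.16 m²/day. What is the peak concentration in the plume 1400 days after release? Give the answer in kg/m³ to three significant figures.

The peak of an instantaneous 1D plume sits at x = vt; there the Gaussian factor is 1 and C_max = M/(n_e·A·√(4πDt)), where n_e·A is the pore area the mass is dissolved in.
√(4πDt) = √(4π × 0.16 × 1400) = 53.06 m, so C_max = 1.4/(0.33 × 37 × 53.06) = 0.00216 kg/m³.

0.00216 kg/m³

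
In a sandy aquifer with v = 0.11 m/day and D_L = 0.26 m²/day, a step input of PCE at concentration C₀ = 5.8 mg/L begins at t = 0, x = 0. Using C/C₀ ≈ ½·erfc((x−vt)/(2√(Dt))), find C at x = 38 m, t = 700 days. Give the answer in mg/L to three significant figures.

For a continuous step input, C/C₀ ≈ ½·erfc((x−vt)/(2√(Dt))).
vt = 0.11 × 700 = 77 m and 2√(Dt) = 2√(0.26 × 700) = 26.98 m.
Argument (x−vt)/(2√(Dt)) = (38 − 77)/26.98 = -1.446; ½·erfc(-1.446) = 0.9796.
C = 5.8 × 0.9796 = 5.68 mg/L.

5.68 mg/L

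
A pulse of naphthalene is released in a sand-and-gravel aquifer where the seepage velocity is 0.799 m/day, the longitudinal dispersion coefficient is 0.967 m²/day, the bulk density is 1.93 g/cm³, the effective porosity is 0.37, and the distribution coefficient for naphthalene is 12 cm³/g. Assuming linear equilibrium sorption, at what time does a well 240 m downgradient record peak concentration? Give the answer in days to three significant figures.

19000 days

Retardation factor R = 1 + ρ_b·K_d/n = 1 + 1.93 × 12/0.37 = 63.59.
Sorption retards both mechanisms: v_R = v/R = 0.01256 m/day, D_R = D/R = 0.01521 m²/day.
Peak time from v_R²t² + 2D_R t − x² = 0: t = (√(D_R² + v_R²x²) − D_R)/v_R².
√(D_R² + v_R²x²) = √(0.01521² + 0.01256² × 240²) = 3.014; v_R² = 0.0001578.
t = (3.014 − 0.01521)/0.0001578 = 19000 days.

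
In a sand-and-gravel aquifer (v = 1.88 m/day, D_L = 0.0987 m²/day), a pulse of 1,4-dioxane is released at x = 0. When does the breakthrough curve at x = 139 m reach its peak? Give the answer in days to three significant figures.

73.9 days

For the 1D instantaneous-source solution, setting ∂C/∂t = 0 at fixed x gives v²t² + 2Dt − x² = 0, so t = (√(D² + v²x²) − D)/v².
√(D² + v²x²) = √(0.0987² + 1.88² × 139²) = 261.3; v² = 3.5344.
t = (261.3 − 0.0987)/3.5344 = 73.9 days (vs. the pure-advection estimate x/v = 73.9 d).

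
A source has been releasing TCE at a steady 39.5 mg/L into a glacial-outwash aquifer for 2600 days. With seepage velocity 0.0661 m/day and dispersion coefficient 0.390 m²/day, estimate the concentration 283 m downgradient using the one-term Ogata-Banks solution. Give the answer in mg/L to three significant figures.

0.268 mg/L

For a continuous step input, C/C₀ ≈ ½·erfc((x−vt)/(2√(Dt))).
vt = 0.0661 × 2600 = 171.86 m and 2√(Dt) = 2√(0.390 × 2600) = 63.69 m.
Argument (x−vt)/(2√(Dt)) = (283 − 171.86)/63.69 = 1.745; ½·erfc(1.745) = 0.006797.
C = 39.5 × 0.006797 = 0.268 mg/L.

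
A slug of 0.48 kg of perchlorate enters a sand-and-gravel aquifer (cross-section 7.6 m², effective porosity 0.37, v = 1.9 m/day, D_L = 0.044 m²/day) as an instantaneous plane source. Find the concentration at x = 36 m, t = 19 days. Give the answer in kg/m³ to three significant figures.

For an instantaneous plane source, C(x,t) = M/(n_e·A·√(4πDt)) · exp(−(x−vt)²/(4Dt)), with n_e·A the pore (flow) area.
Plume center vt = 1.9 × 19 = 36.1 m, so the well at 36 m is 0.1 m upgradient of the peak.
√(4πDt) = 3.241 m, giving peak height M/(n_e·A·√(4πDt)) = 0.48/(0.37 × 7.6 × 3.241) = 0.05267 kg/m³.
(x−vt)²/(4Dt) = (-0.1)²/(4 × 0.044 × 19) = 0.002990; exp(−0.002990) = 0.9970.
C = 0.05267 × 0.9970 = 0.0525 kg/m³.

0.0525 kg/m³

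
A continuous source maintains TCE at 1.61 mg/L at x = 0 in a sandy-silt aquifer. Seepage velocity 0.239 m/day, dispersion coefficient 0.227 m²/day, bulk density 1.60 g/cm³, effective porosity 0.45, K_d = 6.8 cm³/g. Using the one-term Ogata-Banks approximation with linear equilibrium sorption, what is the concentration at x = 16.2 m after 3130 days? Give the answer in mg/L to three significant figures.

Retardation factor R = 1 + ρ_b·K_d/n = 1 + 1.60 × 6.8/0.45 = 25.18.
Sorption retards both mechanisms: v_R = v/R = 0.009492 m/day, D_R = D/R = 0.009015 m²/day.
v_R·t = 0.009492 × 3130 = 29.70996 m; 2√(D_R t) = 10.62 m; argument = (16.2 − 29.70996)/10.62 = -1.272.
C = C₀ × ½·erfc(-1.272) = 1.61 × 0.9640 = 1.55 mg/L.

1.55 mg/L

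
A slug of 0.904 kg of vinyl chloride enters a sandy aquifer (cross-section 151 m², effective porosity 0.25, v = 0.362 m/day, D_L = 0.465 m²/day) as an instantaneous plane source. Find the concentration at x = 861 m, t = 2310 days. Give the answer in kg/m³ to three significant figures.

0.000179 kg/m³

For an instantaneous plane source, C(x,t) = M/(n_e·A·√(4πDt)) · exp(−(x−vt)²/(4Dt)), with n_e·A the pore (flow) area.
Plume center vt = 0.362 × 2310 = 836.22 m, so the well at 861 m is 24.78 m downgradient of the peak.
√(4πDt) = 116.2 m, giving peak height M/(n_e·A·√(4πDt)) = 0.904/(0.25 × 151 × 116.2) = 0.0002061 kg/m³.
(x−vt)²/(4Dt) = (24.78)²/(4 × 0.465 × 2310) = 0.1429; exp(−0.1429) = 0.8668.
C = 0.0002061 × 0.8668 = 0.000179 kg/m³.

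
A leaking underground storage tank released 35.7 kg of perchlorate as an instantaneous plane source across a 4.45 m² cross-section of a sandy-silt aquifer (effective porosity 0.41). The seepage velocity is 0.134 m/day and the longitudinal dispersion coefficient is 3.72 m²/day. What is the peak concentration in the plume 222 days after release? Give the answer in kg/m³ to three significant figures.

The peak of an instantaneous 1D plume sits at x = vt; there the Gaussian factor is 1 and C_max = M/(n_e·A·√(4πDt)), where n_e·A is the pore area the mass is dissolved in.
√(4πDt) = √(4π × 3.72 × 222) = 101.9 m, so C_max = 35.7/(0.41 × 4.45 × 101.9) = 0.192 kg/m³.

0.192 kg/m³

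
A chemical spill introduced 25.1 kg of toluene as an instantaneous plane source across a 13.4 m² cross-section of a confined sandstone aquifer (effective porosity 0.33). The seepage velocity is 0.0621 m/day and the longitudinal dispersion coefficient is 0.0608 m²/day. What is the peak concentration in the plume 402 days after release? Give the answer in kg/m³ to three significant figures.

0.324 kg/m³

The peak of an instantaneous 1D plume sits at x = vt; there the Gaussian factor is 1 and C_max = M/(n_e·A·√(4πDt)), where n_e·A is the pore area the mass is dissolved in.
√(4πDt) = √(4π × 0.0608 × 402) = 17.53 m, so C_max = 25.1/(0.33 × 13.4 × 17.53) = 0.324 kg/m³.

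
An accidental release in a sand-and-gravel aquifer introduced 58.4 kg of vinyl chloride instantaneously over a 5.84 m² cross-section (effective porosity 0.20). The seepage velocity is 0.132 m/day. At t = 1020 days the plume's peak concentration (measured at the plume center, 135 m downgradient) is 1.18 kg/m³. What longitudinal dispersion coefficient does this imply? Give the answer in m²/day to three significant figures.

At the plume center C_max = M/(n_e·A·√(4πDt)), so D = M²/(4πt·(n_e·A·C_max)²).
n_e·A·C_max = 0.20 × 5.84 × 1.18 = 1.378 kg/m.
D = 58.4²/(4π × 1020 × 1.378²) = 0.140 m²/day.

0.140 m²/day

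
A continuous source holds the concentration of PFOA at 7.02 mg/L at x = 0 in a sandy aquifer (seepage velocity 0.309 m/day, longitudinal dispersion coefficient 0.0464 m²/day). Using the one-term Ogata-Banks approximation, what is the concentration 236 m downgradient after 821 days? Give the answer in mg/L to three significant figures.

6.87 mg/L

For a continuous step input, C/C₀ ≈ ½·erfc((x−vt)/(2√(Dt))).
vt = 0.309 × 821 = 253.689 m and 2√(Dt) = 2√(0.0464 × 821) = 12.34 m.
Argument (x−vt)/(2√(Dt)) = (236 − 253.689)/12.34 = -1.433; ½·erfc(-1.433) = 0.9786.
C = 7.02 × 0.9786 = 6.87 mg/L.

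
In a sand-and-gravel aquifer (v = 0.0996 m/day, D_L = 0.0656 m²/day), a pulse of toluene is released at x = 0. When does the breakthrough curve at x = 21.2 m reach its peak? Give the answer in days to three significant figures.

206 days

For the 1D instantaneous-source solution, setting ∂C/∂t = 0 at fixed x gives v²t² + 2Dt − x² = 0, so t = (√(D² + v²x²) − D)/v².
√(D² + v²x²) = √(0.0656² + 0.0996² × 21.2²) = 2.113; v² = 0.00992016.
t = (2.113 − 0.0656)/0.00992016 = 206 days (vs. the pure-advection estimate x/v = 213 d).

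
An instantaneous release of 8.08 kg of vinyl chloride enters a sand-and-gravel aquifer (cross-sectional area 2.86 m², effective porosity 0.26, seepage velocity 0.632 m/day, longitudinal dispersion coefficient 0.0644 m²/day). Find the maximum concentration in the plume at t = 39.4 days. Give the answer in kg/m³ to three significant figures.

1.92 kg/m³

The peak of an instantaneous 1D plume sits at x = vt; there the Gaussian factor is 1 and C_max = M/(n_e·A·√(4πDt)), where n_e·A is the pore area the mass is dissolved in.
√(4πDt) = √(4π × 0.0644 × 39.4) = 5.647 m, so C_max = 8.08/(0.26 × 2.86 × 5.647) = 1.92 kg/m³.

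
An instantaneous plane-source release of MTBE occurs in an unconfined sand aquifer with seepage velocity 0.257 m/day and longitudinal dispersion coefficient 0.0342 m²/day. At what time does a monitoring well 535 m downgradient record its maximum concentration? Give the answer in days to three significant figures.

For the 1D instantaneous-source solution, setting ∂C/∂t = 0 at fixed x gives v²t² + 2Dt − x² = 0, so t = (√(D² + v²x²) − D)/v².
√(D² + v²x²) = √(0.0342² + 0.257² × 535²) = 137.5; v² = 0.066049.
t = (137.5 − 0.0342)/0.066049 = 2080 days (vs. the pure-advection estimate x/v = 2080 d).

2080 days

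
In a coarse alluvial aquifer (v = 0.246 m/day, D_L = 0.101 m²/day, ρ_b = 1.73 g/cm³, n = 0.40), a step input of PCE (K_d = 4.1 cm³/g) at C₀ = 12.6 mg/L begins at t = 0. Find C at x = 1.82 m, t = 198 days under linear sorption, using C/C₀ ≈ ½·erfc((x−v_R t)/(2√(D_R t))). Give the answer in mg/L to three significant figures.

Retardation factor R = 1 + ρ_b·K_d/n = 1 + 1.73 × 4.1/0.40 = 18.73.
Sorption retards both mechanisms: v_R = v/R = 0.01313 m/day, D_R = D/R = 0.005392 m²/day.
v_R·t = 0.01313 × 198 = 2.59974 m; 2√(D_R t) = 2.067 m; argument = (1.82 − 2.59974)/2.067 = -0.3772.
C = C₀ × ½·erfc(-0.3772) = 12.6 × 0.7031 = 8.86 mg/L.

8.86 mg/L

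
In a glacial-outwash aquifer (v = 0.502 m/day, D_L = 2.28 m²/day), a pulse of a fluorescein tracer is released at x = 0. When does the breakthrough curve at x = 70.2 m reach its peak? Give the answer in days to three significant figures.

For the 1D instantaneous-source solution, setting ∂C/∂t = 0 at fixed x gives v²t² + 2Dt − x² = 0, so t = (√(D² + v²x²) − D)/v².
√(D² + v²x²) = √(2.28² + 0.502² × 70.2²) = 35.31; v² = 0.252004.
t = (35.31 − 2.28)/0.252004 = 131 days (vs. the pure-advection estimate x/v = 140 d).

131 days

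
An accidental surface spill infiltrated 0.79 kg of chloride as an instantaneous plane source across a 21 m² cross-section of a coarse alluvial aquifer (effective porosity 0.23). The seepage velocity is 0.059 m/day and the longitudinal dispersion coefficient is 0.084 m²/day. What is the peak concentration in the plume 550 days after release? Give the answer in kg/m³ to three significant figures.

0.00679 kg/m³

The peak of an instantaneous 1D plume sits at x = vt; there the Gaussian factor is 1 and C_max = M/(n_e·A·√(4πDt)), where n_e·A is the pore area the mass is dissolved in.
√(4πDt) = √(4π × 0.084 × 550) = 24.09 m, so C_max = 0.79/(0.23 × 21 × 24.09) = 0.00679 kg/m³.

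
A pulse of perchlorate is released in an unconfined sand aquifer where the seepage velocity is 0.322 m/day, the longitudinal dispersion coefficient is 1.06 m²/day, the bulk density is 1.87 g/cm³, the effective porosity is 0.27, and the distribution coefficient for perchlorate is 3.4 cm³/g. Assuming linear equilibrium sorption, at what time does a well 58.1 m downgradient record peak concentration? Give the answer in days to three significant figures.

Retardation factor R = 1 + ρ_b·K_d/n = 1 + 1.87 × 3.4/0.27 = 24.55.
Sorption retards both mechanisms: v_R = v/R = 0.01312 m/day, D_R = D/R = 0.04318 m²/day.
Peak time from v_R²t² + 2D_R t − x² = 0: t = (√(D_R² + v_R²x²) − D_R)/v_R².
√(D_R² + v_R²x²) = √(0.04318² + 0.01312² × 58.1²) = 0.7635; v_R² = 0.0001721.
t = (0.7635 − 0.04318)/0.0001721 = 4190 days.

4190 days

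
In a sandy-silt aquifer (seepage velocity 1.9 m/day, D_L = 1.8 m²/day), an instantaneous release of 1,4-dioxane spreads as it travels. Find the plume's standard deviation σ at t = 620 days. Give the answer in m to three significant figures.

47.2 m

Dispersive spreading gives a Gaussian with σ² = 2Dt; advection only shifts the center.
σ = √(2 × 1.8 × 620) = 47.2 m.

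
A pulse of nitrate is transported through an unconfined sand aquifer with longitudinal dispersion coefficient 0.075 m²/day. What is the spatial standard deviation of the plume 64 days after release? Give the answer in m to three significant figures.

3.10 m

Dispersive spreading gives a Gaussian with σ² = 2Dt; advection only shifts the center.
σ = √(2 × 0.075 × 64) = 3.10 m.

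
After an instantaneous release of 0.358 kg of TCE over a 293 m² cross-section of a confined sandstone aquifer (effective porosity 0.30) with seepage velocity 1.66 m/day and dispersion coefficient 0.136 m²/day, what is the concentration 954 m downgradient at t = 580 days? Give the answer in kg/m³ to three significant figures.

For an instantaneous plane source, C(x,t) = M/(n_e·A·√(4πDt)) · exp(−(x−vt)²/(4Dt)), with n_e·A the pore (flow) area.
Plume center vt = 1.66 × 580 = 962.8 m, so the well at 954 m is 8.8 m upgradient of the peak.
√(4πDt) = 31.48 m, giving peak height M/(n_e·A·√(4πDt)) = 0.358/(0.30 × 293 × 31.48) = 0.0001294 kg/m³.
(x−vt)²/(4Dt) = (-8.8)²/(4 × 0.136 × 580) = 0.2454; exp(−0.2454) = 0.7824.
C = 0.0001294 × 0.7824 = 0.000101 kg/m³.

0.000101 kg/m³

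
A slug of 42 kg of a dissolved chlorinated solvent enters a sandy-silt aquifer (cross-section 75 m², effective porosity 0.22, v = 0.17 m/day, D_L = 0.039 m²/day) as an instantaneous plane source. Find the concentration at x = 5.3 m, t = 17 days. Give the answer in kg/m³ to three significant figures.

0.0987 kg/m³

For an instantaneous plane source, C(x,t) = M/(n_e·A·√(4πDt)) · exp(−(x−vt)²/(4Dt)), with n_e·A the pore (flow) area.
Plume center vt = 0.17 × 17 = 2.89 m, so the well at 5.3 m is 2.41 m downgradient of the peak.
√(4πDt) = 2.886 m, giving peak height M/(n_e·A·√(4πDt)) = 42/(0.22 × 75 × 2.886) = 0.8820 kg/m³.
(x−vt)²/(4Dt) = (2.41)²/(4 × 0.039 × 17) = 2.190; exp(−2.190) = 0.1119.
C = 0.8820 × 0.1119 = 0.0987 kg/m³.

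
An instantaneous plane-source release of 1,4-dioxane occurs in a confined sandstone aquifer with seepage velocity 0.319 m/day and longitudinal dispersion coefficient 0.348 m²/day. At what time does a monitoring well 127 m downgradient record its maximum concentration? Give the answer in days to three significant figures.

395 days

For the 1D instantaneous-source solution, setting ∂C/∂t = 0 at fixed x gives v²t² + 2Dt − x² = 0, so t = (√(D² + v²x²) − D)/v².
√(D² + v²x²) = √(0.348² + 0.319² × 127²) = 40.51; v² = 0.101761.
t = (40.51 − 0.348)/0.101761 = 395 days (vs. the pure-advection estimate x/v = 398 d).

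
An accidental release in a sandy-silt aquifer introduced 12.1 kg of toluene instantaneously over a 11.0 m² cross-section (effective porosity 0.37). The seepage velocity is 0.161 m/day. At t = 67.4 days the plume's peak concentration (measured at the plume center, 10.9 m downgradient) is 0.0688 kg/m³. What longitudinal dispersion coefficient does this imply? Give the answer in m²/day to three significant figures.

2.20 m²/day

At the plume center C_max = M/(n_e·A·√(4πDt)), so D = M²/(4πt·(n_e·A·C_max)²).
n_e·A·C_max = 0.37 × 11.0 × 0.0688 = 0.2800 kg/m.
D = 12.1²/(4π × 67.4 × 0.2800²) = 2.20 m²/day.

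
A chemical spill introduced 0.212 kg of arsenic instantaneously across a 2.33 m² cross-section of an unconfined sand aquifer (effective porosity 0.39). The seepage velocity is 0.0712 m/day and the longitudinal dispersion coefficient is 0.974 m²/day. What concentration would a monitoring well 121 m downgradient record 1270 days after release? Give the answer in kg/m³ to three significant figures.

0.00155 kg/m³

For an instantaneous plane source, C(x,t) = M/(n_e·A·√(4πDt)) · exp(−(x−vt)²/(4Dt)), with n_e·A the pore (flow) area.
Plume center vt = 0.0712 × 1270 = 90.424 m, so the well at 121 m is 30.576 m downgradient of the peak.
√(4πDt) = 124.7 m, giving peak height M/(n_e·A·√(4πDt)) = 0.212/(0.39 × 2.33 × 124.7) = 0.001871 kg/m³.
(x−vt)²/(4Dt) = (30.576)²/(4 × 0.974 × 1270) = 0.1889; exp(−0.1889) = 0.8279.
C = 0.001871 × 0.8279 = 0.00155 kg/m³.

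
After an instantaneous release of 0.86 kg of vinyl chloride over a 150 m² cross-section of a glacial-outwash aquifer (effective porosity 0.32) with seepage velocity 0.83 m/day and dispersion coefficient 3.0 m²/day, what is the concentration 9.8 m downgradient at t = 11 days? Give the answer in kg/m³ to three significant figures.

For an instantaneous plane source, C(x,t) = M/(n_e·A·√(4πDt)) · exp(−(x−vt)²/(4Dt)), with n_e·A the pore (flow) area.
Plume center vt = 0.83 × 11 = 9.13 m, so the well at 9.8 m is 0.67 m downgradient of the peak.
√(4πDt) = 20.36 m, giving peak height M/(n_e·A·√(4πDt)) = 0.86/(0.32 × 150 × 20.36) = 0.0008800 kg/m³.
(x−vt)²/(4Dt) = (0.67)²/(4 × 3.0 × 11) = 0.003401; exp(−0.003401) = 0.9966.
C = 0.0008800 × 0.9966 = 0.000877 kg/m³.

0.000877 kg/m³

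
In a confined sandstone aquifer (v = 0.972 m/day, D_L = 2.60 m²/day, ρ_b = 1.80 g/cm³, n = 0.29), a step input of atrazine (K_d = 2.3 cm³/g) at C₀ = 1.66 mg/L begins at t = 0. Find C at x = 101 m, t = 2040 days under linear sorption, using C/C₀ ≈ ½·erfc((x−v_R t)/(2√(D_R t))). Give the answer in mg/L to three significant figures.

Retardation factor R = 1 + ρ_b·K_d/n = 1 + 1.80 × 2.3/0.29 = 15.28.
Sorption retards both mechanisms: v_R = v/R = 0.06361 m/day, D_R = D/R = 0.1702 m²/day.
v_R·t = 0.06361 × 2040 = 129.7644 m; 2√(D_R t) = 37.27 m; argument = (101 − 129.7644)/37.27 = -0.7718.
C = C₀ × ½·erfc(-0.7718) = 1.66 × 0.8625 = 1.43 mg/L.

1.43 mg/L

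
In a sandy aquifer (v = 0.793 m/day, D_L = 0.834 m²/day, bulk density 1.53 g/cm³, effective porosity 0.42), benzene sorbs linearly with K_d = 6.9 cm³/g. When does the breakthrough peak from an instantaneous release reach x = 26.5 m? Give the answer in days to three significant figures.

839 days

Retardation factor R = 1 + ρ_b·K_d/n = 1 + 1.53 × 6.9/0.42 = 26.14.
Sorption retards both mechanisms: v_R = v/R = 0.03034 m/day, D_R = D/R = 0.03191 m²/day.
Peak time from v_R²t² + 2D_R t − x² = 0: t = (√(D_R² + v_R²x²) − D_R)/v_R².
√(D_R² + v_R²x²) = √(0.03191² + 0.03034² × 26.5²) = 0.8046; v_R² = 0.0009205.
t = (0.8046 − 0.03191)/0.0009205 = 839 days.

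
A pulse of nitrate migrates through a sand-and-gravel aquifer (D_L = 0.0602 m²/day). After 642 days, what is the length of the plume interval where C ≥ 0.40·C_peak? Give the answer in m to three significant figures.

The plume is Gaussian with σ = √(2Dt) = √(2 × 0.0602 × 642) = 8.792 m.
C/C_peak = exp(−Δx²/(2σ²)) = 0.40 ⇒ Δx = σ·√(−2 ln 0.40) = 8.792 × 1.354 = 11.90 m.
Width = 2Δx = 23.8 m.

23.8 m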